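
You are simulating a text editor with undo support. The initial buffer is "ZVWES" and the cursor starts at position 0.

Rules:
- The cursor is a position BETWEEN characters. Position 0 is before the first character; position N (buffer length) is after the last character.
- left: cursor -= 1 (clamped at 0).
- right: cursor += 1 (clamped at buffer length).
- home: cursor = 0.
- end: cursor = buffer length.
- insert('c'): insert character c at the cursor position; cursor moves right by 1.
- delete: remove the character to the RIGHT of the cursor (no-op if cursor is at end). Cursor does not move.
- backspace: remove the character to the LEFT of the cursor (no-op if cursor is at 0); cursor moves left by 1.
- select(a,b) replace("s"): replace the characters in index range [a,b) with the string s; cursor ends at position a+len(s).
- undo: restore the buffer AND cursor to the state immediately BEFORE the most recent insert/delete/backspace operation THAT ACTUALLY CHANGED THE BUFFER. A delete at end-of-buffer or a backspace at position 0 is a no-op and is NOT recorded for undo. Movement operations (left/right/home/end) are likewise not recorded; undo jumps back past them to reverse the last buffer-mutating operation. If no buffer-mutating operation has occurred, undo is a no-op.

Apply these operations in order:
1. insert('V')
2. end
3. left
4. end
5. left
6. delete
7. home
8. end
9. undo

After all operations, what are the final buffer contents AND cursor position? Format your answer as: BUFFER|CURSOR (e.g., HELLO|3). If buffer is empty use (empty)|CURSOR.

Answer: VZVWES|5

Derivation:
After op 1 (insert('V')): buf='VZVWES' cursor=1
After op 2 (end): buf='VZVWES' cursor=6
After op 3 (left): buf='VZVWES' cursor=5
After op 4 (end): buf='VZVWES' cursor=6
After op 5 (left): buf='VZVWES' cursor=5
After op 6 (delete): buf='VZVWE' cursor=5
After op 7 (home): buf='VZVWE' cursor=0
After op 8 (end): buf='VZVWE' cursor=5
After op 9 (undo): buf='VZVWES' cursor=5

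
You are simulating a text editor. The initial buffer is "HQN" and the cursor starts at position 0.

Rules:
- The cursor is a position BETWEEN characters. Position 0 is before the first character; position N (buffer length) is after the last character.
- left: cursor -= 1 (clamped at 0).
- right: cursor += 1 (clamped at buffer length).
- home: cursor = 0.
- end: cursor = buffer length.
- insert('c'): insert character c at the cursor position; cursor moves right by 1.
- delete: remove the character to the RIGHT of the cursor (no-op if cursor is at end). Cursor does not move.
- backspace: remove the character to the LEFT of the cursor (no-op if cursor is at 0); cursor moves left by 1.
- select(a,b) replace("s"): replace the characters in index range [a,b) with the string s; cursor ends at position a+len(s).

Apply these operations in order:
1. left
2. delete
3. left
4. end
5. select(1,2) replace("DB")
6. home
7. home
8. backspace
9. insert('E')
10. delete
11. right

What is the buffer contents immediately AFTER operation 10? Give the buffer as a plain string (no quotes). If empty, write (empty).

Answer: EDB

Derivation:
After op 1 (left): buf='HQN' cursor=0
After op 2 (delete): buf='QN' cursor=0
After op 3 (left): buf='QN' cursor=0
After op 4 (end): buf='QN' cursor=2
After op 5 (select(1,2) replace("DB")): buf='QDB' cursor=3
After op 6 (home): buf='QDB' cursor=0
After op 7 (home): buf='QDB' cursor=0
After op 8 (backspace): buf='QDB' cursor=0
After op 9 (insert('E')): buf='EQDB' cursor=1
After op 10 (delete): buf='EDB' cursor=1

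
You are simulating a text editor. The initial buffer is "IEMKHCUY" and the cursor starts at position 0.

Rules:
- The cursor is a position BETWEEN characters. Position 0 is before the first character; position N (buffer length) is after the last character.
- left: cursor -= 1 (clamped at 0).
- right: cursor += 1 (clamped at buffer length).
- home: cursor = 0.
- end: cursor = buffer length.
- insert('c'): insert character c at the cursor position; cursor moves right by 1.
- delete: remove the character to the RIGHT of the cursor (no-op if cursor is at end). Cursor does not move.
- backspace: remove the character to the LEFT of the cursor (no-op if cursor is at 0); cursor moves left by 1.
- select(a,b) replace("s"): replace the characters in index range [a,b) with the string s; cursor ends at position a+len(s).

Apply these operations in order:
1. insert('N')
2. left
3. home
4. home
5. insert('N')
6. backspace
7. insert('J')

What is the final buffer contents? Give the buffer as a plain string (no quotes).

Answer: JNIEMKHCUY

Derivation:
After op 1 (insert('N')): buf='NIEMKHCUY' cursor=1
After op 2 (left): buf='NIEMKHCUY' cursor=0
After op 3 (home): buf='NIEMKHCUY' cursor=0
After op 4 (home): buf='NIEMKHCUY' cursor=0
After op 5 (insert('N')): buf='NNIEMKHCUY' cursor=1
After op 6 (backspace): buf='NIEMKHCUY' cursor=0
After op 7 (insert('J')): buf='JNIEMKHCUY' cursor=1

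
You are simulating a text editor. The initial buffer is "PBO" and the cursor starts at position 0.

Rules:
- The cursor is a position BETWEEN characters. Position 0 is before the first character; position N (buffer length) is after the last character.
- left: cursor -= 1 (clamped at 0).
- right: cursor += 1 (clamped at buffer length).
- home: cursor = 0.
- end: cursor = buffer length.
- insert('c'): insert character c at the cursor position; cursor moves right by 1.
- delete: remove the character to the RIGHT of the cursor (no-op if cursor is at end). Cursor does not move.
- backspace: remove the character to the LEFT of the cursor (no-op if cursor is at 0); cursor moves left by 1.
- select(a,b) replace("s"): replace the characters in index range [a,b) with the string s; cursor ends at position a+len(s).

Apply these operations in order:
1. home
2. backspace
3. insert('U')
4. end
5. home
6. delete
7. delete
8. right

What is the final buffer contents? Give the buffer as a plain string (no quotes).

After op 1 (home): buf='PBO' cursor=0
After op 2 (backspace): buf='PBO' cursor=0
After op 3 (insert('U')): buf='UPBO' cursor=1
After op 4 (end): buf='UPBO' cursor=4
After op 5 (home): buf='UPBO' cursor=0
After op 6 (delete): buf='PBO' cursor=0
After op 7 (delete): buf='BO' cursor=0
After op 8 (right): buf='BO' cursor=1

Answer: BO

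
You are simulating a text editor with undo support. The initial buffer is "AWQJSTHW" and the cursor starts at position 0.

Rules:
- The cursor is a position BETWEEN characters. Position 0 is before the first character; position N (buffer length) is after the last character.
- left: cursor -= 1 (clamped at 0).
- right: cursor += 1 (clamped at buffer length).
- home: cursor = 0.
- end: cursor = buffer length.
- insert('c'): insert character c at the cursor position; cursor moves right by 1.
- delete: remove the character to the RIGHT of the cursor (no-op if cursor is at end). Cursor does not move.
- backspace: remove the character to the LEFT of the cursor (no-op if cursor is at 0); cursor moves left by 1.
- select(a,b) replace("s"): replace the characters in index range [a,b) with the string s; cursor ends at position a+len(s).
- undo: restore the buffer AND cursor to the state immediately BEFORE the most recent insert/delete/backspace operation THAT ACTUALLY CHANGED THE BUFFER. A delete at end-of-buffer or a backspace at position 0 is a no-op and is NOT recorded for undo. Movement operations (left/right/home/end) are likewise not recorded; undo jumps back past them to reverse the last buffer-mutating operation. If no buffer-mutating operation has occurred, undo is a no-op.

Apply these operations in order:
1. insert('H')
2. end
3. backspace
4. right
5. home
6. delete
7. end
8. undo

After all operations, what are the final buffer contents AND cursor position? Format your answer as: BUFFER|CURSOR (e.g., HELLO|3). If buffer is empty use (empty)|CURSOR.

After op 1 (insert('H')): buf='HAWQJSTHW' cursor=1
After op 2 (end): buf='HAWQJSTHW' cursor=9
After op 3 (backspace): buf='HAWQJSTH' cursor=8
After op 4 (right): buf='HAWQJSTH' cursor=8
After op 5 (home): buf='HAWQJSTH' cursor=0
After op 6 (delete): buf='AWQJSTH' cursor=0
After op 7 (end): buf='AWQJSTH' cursor=7
After op 8 (undo): buf='HAWQJSTH' cursor=0

Answer: HAWQJSTH|0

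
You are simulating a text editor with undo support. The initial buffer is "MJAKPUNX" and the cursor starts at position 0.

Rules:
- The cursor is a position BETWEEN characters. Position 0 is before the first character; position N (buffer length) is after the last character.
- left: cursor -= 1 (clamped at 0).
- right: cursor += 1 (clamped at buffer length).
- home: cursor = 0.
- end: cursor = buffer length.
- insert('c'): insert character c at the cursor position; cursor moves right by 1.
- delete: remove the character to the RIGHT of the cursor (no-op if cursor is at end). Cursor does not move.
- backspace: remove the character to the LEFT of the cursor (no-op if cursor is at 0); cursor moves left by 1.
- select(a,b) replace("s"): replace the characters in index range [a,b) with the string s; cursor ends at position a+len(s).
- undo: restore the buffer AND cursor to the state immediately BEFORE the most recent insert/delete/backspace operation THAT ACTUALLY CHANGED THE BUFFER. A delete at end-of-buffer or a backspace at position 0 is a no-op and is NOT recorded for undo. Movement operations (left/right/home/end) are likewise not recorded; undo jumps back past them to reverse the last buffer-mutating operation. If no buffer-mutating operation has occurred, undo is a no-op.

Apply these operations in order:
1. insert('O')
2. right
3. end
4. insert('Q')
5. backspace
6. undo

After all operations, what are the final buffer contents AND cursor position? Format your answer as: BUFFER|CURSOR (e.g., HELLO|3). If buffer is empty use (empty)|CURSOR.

After op 1 (insert('O')): buf='OMJAKPUNX' cursor=1
After op 2 (right): buf='OMJAKPUNX' cursor=2
After op 3 (end): buf='OMJAKPUNX' cursor=9
After op 4 (insert('Q')): buf='OMJAKPUNXQ' cursor=10
After op 5 (backspace): buf='OMJAKPUNX' cursor=9
After op 6 (undo): buf='OMJAKPUNXQ' cursor=10

Answer: OMJAKPUNXQ|10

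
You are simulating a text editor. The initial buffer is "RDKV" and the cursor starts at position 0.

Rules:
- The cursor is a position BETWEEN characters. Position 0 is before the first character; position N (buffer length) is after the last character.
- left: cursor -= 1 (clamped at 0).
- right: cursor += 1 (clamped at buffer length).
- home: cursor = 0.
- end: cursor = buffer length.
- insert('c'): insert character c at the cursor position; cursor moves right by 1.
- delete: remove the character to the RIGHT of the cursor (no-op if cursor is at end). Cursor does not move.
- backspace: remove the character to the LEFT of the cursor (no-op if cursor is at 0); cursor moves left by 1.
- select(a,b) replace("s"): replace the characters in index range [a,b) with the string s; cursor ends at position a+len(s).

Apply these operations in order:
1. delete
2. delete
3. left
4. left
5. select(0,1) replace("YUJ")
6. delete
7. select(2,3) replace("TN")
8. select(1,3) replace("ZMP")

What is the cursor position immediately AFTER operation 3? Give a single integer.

After op 1 (delete): buf='DKV' cursor=0
After op 2 (delete): buf='KV' cursor=0
After op 3 (left): buf='KV' cursor=0

Answer: 0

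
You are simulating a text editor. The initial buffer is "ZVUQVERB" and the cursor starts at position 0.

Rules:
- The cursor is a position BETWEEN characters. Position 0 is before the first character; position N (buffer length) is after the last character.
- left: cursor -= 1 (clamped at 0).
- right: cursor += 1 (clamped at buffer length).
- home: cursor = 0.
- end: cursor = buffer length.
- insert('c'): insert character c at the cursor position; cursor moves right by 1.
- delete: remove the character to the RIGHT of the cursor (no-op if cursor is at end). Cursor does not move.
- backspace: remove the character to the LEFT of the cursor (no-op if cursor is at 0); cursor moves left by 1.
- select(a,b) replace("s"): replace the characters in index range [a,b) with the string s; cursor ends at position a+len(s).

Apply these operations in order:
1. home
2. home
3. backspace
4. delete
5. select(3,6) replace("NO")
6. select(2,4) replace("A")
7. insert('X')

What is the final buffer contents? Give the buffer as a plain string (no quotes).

After op 1 (home): buf='ZVUQVERB' cursor=0
After op 2 (home): buf='ZVUQVERB' cursor=0
After op 3 (backspace): buf='ZVUQVERB' cursor=0
After op 4 (delete): buf='VUQVERB' cursor=0
After op 5 (select(3,6) replace("NO")): buf='VUQNOB' cursor=5
After op 6 (select(2,4) replace("A")): buf='VUAOB' cursor=3
After op 7 (insert('X')): buf='VUAXOB' cursor=4

Answer: VUAXOB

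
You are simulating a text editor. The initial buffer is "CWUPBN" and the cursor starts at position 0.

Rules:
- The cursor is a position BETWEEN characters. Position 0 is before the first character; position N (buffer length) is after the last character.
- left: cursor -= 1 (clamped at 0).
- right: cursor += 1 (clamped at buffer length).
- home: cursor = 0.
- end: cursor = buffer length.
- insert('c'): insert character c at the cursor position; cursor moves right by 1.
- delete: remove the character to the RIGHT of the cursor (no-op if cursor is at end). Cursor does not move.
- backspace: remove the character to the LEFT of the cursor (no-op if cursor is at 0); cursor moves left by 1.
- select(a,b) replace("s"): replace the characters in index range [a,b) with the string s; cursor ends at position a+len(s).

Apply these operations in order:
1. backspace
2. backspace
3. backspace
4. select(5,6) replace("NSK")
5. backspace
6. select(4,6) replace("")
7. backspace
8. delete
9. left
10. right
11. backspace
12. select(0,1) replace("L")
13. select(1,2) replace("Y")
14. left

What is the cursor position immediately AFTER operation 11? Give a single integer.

Answer: 2

Derivation:
After op 1 (backspace): buf='CWUPBN' cursor=0
After op 2 (backspace): buf='CWUPBN' cursor=0
After op 3 (backspace): buf='CWUPBN' cursor=0
After op 4 (select(5,6) replace("NSK")): buf='CWUPBNSK' cursor=8
After op 5 (backspace): buf='CWUPBNS' cursor=7
After op 6 (select(4,6) replace("")): buf='CWUPS' cursor=4
After op 7 (backspace): buf='CWUS' cursor=3
After op 8 (delete): buf='CWU' cursor=3
After op 9 (left): buf='CWU' cursor=2
After op 10 (right): buf='CWU' cursor=3
After op 11 (backspace): buf='CW' cursor=2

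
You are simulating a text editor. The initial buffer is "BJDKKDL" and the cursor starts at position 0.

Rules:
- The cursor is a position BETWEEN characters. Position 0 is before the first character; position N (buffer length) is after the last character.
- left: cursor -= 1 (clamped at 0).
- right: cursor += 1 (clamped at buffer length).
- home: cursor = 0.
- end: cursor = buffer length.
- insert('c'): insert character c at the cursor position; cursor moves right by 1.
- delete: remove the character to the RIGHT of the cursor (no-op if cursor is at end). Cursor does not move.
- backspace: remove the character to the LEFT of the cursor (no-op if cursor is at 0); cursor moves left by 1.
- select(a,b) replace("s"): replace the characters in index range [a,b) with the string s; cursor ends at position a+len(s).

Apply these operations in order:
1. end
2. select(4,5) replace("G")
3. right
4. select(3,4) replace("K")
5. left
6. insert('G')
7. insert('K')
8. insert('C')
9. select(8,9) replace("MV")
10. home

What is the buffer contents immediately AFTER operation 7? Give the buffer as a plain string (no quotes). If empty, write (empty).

After op 1 (end): buf='BJDKKDL' cursor=7
After op 2 (select(4,5) replace("G")): buf='BJDKGDL' cursor=5
After op 3 (right): buf='BJDKGDL' cursor=6
After op 4 (select(3,4) replace("K")): buf='BJDKGDL' cursor=4
After op 5 (left): buf='BJDKGDL' cursor=3
After op 6 (insert('G')): buf='BJDGKGDL' cursor=4
After op 7 (insert('K')): buf='BJDGKKGDL' cursor=5

Answer: BJDGKKGDL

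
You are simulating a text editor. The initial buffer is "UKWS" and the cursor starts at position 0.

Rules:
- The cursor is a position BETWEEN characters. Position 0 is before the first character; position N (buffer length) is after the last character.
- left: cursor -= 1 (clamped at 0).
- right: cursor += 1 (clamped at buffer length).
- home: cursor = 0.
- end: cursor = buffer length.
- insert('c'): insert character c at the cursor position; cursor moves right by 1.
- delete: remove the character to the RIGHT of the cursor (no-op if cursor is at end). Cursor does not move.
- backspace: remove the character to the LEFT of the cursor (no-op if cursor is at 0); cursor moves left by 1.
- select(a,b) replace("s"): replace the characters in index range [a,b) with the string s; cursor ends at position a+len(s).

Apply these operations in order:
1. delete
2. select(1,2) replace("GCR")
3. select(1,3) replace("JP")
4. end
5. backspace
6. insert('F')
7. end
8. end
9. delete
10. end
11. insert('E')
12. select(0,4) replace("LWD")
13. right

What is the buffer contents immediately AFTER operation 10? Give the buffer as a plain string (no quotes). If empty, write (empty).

After op 1 (delete): buf='KWS' cursor=0
After op 2 (select(1,2) replace("GCR")): buf='KGCRS' cursor=4
After op 3 (select(1,3) replace("JP")): buf='KJPRS' cursor=3
After op 4 (end): buf='KJPRS' cursor=5
After op 5 (backspace): buf='KJPR' cursor=4
After op 6 (insert('F')): buf='KJPRF' cursor=5
After op 7 (end): buf='KJPRF' cursor=5
After op 8 (end): buf='KJPRF' cursor=5
After op 9 (delete): buf='KJPRF' cursor=5
After op 10 (end): buf='KJPRF' cursor=5

Answer: KJPRF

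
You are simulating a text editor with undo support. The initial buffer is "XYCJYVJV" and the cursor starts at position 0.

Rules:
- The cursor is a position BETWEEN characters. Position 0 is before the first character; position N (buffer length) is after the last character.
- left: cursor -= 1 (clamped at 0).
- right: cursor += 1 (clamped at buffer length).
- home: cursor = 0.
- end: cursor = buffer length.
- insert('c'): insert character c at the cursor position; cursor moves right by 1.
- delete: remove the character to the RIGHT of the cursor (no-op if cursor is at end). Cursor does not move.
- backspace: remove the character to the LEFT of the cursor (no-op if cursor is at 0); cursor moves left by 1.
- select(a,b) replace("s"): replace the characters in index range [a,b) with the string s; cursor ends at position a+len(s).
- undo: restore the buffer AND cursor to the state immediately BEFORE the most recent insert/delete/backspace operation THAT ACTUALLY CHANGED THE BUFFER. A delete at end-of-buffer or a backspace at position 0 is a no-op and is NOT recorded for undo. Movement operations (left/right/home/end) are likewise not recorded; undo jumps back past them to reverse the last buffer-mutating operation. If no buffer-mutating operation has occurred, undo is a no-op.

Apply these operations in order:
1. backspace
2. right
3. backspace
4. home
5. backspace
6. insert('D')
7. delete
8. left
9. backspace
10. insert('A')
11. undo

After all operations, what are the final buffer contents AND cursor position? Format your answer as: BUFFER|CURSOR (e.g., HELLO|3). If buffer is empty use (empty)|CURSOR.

Answer: DCJYVJV|0

Derivation:
After op 1 (backspace): buf='XYCJYVJV' cursor=0
After op 2 (right): buf='XYCJYVJV' cursor=1
After op 3 (backspace): buf='YCJYVJV' cursor=0
After op 4 (home): buf='YCJYVJV' cursor=0
After op 5 (backspace): buf='YCJYVJV' cursor=0
After op 6 (insert('D')): buf='DYCJYVJV' cursor=1
After op 7 (delete): buf='DCJYVJV' cursor=1
After op 8 (left): buf='DCJYVJV' cursor=0
After op 9 (backspace): buf='DCJYVJV' cursor=0
After op 10 (insert('A')): buf='ADCJYVJV' cursor=1
After op 11 (undo): buf='DCJYVJV' cursor=0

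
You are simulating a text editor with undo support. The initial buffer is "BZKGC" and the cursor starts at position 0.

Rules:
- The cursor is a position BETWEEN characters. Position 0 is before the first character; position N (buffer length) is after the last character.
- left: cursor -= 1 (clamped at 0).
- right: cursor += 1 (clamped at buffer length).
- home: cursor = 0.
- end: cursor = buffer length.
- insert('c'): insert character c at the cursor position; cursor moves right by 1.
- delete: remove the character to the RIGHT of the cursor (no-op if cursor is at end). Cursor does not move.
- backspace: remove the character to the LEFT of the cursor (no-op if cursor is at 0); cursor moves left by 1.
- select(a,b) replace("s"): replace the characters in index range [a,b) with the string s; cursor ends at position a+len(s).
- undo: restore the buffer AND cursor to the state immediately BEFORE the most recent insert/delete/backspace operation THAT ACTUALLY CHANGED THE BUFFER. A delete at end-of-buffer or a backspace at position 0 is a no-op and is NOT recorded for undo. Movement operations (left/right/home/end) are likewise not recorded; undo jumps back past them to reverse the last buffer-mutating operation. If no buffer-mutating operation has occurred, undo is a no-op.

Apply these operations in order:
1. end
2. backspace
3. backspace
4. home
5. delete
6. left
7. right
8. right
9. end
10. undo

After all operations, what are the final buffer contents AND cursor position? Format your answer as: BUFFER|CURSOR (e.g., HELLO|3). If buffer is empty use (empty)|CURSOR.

Answer: BZK|0

Derivation:
After op 1 (end): buf='BZKGC' cursor=5
After op 2 (backspace): buf='BZKG' cursor=4
After op 3 (backspace): buf='BZK' cursor=3
After op 4 (home): buf='BZK' cursor=0
After op 5 (delete): buf='ZK' cursor=0
After op 6 (left): buf='ZK' cursor=0
After op 7 (right): buf='ZK' cursor=1
After op 8 (right): buf='ZK' cursor=2
After op 9 (end): buf='ZK' cursor=2
After op 10 (undo): buf='BZK' cursor=0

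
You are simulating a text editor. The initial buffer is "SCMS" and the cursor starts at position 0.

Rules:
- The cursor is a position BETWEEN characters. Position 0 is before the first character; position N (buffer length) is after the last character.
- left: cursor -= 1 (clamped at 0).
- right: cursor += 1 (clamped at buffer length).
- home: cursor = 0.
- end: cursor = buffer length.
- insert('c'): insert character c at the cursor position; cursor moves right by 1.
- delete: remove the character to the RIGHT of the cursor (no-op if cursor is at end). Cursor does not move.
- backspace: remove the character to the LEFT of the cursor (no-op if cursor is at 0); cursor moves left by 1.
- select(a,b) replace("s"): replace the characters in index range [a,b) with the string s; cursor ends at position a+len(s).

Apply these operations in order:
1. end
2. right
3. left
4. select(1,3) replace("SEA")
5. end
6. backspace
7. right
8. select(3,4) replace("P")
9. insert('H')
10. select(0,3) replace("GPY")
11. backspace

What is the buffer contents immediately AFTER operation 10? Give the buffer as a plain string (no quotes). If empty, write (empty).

Answer: GPYPH

Derivation:
After op 1 (end): buf='SCMS' cursor=4
After op 2 (right): buf='SCMS' cursor=4
After op 3 (left): buf='SCMS' cursor=3
After op 4 (select(1,3) replace("SEA")): buf='SSEAS' cursor=4
After op 5 (end): buf='SSEAS' cursor=5
After op 6 (backspace): buf='SSEA' cursor=4
After op 7 (right): buf='SSEA' cursor=4
After op 8 (select(3,4) replace("P")): buf='SSEP' cursor=4
After op 9 (insert('H')): buf='SSEPH' cursor=5
After op 10 (select(0,3) replace("GPY")): buf='GPYPH' cursor=3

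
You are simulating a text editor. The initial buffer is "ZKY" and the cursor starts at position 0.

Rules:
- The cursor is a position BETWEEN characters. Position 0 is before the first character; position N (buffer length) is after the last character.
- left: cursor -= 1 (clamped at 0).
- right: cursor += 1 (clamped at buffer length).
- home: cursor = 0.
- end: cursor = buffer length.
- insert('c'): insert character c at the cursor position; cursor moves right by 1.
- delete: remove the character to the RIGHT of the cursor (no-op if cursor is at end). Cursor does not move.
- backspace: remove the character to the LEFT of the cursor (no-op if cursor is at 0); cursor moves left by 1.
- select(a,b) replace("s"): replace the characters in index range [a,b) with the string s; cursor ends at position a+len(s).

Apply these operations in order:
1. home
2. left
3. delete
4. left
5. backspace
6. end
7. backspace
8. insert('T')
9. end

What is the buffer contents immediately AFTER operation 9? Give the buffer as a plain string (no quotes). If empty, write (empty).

Answer: KT

Derivation:
After op 1 (home): buf='ZKY' cursor=0
After op 2 (left): buf='ZKY' cursor=0
After op 3 (delete): buf='KY' cursor=0
After op 4 (left): buf='KY' cursor=0
After op 5 (backspace): buf='KY' cursor=0
After op 6 (end): buf='KY' cursor=2
After op 7 (backspace): buf='K' cursor=1
After op 8 (insert('T')): buf='KT' cursor=2
After op 9 (end): buf='KT' cursor=2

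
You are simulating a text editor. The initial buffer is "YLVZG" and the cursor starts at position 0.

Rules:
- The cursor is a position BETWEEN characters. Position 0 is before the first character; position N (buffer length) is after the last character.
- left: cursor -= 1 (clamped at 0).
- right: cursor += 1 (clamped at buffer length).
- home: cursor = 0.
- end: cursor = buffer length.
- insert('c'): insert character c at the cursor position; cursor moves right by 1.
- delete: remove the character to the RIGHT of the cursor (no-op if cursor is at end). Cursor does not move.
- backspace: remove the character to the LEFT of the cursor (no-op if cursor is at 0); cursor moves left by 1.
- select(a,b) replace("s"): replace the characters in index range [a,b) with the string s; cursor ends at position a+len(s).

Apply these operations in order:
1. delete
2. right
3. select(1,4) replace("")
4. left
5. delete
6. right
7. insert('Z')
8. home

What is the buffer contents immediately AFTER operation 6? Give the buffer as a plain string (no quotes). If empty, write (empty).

After op 1 (delete): buf='LVZG' cursor=0
After op 2 (right): buf='LVZG' cursor=1
After op 3 (select(1,4) replace("")): buf='L' cursor=1
After op 4 (left): buf='L' cursor=0
After op 5 (delete): buf='(empty)' cursor=0
After op 6 (right): buf='(empty)' cursor=0

Answer: (empty)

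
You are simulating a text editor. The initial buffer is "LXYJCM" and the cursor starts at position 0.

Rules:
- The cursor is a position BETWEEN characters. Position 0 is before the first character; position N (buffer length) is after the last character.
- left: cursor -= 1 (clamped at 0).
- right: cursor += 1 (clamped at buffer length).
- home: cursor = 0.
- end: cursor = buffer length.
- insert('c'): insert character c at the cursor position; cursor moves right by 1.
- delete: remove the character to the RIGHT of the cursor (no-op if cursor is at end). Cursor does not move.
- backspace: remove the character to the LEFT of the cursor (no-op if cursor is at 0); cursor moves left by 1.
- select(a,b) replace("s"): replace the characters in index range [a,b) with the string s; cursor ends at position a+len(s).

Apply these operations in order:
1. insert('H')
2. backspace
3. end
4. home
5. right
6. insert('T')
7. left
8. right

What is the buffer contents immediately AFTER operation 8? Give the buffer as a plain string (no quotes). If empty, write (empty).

Answer: LTXYJCM

Derivation:
After op 1 (insert('H')): buf='HLXYJCM' cursor=1
After op 2 (backspace): buf='LXYJCM' cursor=0
After op 3 (end): buf='LXYJCM' cursor=6
After op 4 (home): buf='LXYJCM' cursor=0
After op 5 (right): buf='LXYJCM' cursor=1
After op 6 (insert('T')): buf='LTXYJCM' cursor=2
After op 7 (left): buf='LTXYJCM' cursor=1
After op 8 (right): buf='LTXYJCM' cursor=2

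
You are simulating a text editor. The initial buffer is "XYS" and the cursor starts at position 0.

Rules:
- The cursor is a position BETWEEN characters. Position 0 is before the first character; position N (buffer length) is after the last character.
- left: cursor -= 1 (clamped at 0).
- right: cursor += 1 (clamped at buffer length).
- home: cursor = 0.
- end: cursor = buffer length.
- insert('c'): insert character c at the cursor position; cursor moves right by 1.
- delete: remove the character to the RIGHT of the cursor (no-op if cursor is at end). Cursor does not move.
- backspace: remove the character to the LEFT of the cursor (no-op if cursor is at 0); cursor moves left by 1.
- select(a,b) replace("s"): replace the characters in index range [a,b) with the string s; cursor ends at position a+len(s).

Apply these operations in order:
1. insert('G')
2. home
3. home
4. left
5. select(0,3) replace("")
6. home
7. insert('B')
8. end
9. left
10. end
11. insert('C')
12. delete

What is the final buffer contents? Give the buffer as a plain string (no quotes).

After op 1 (insert('G')): buf='GXYS' cursor=1
After op 2 (home): buf='GXYS' cursor=0
After op 3 (home): buf='GXYS' cursor=0
After op 4 (left): buf='GXYS' cursor=0
After op 5 (select(0,3) replace("")): buf='S' cursor=0
After op 6 (home): buf='S' cursor=0
After op 7 (insert('B')): buf='BS' cursor=1
After op 8 (end): buf='BS' cursor=2
After op 9 (left): buf='BS' cursor=1
After op 10 (end): buf='BS' cursor=2
After op 11 (insert('C')): buf='BSC' cursor=3
After op 12 (delete): buf='BSC' cursor=3

Answer: BSC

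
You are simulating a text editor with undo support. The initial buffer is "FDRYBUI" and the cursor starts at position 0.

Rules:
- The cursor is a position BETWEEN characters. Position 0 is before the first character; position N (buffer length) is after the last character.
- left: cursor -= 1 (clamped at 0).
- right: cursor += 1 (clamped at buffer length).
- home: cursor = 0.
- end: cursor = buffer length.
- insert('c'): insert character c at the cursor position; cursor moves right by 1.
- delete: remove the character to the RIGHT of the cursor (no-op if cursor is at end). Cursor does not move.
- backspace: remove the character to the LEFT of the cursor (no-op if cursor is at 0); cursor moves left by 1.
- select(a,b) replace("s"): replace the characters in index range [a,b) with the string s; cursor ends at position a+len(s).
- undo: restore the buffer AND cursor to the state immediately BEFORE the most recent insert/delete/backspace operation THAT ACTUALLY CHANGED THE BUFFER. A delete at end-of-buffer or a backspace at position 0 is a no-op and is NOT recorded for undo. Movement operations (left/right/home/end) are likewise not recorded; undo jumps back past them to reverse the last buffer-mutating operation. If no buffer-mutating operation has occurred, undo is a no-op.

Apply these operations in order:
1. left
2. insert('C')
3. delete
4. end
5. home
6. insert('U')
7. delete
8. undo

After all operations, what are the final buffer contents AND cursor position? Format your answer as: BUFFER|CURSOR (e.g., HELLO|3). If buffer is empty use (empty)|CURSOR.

After op 1 (left): buf='FDRYBUI' cursor=0
After op 2 (insert('C')): buf='CFDRYBUI' cursor=1
After op 3 (delete): buf='CDRYBUI' cursor=1
After op 4 (end): buf='CDRYBUI' cursor=7
After op 5 (home): buf='CDRYBUI' cursor=0
After op 6 (insert('U')): buf='UCDRYBUI' cursor=1
After op 7 (delete): buf='UDRYBUI' cursor=1
After op 8 (undo): buf='UCDRYBUI' cursor=1

Answer: UCDRYBUI|1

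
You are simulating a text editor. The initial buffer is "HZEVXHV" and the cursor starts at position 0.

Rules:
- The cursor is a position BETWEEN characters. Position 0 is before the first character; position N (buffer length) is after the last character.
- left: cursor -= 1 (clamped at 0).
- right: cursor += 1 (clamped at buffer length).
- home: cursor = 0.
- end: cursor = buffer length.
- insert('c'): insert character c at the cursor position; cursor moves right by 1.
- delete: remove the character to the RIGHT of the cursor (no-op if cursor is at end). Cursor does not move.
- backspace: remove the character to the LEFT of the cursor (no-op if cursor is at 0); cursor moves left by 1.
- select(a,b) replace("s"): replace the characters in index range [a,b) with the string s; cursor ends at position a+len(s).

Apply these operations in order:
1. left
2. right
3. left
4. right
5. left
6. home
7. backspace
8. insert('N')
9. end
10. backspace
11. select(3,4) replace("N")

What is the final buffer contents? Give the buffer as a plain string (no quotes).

After op 1 (left): buf='HZEVXHV' cursor=0
After op 2 (right): buf='HZEVXHV' cursor=1
After op 3 (left): buf='HZEVXHV' cursor=0
After op 4 (right): buf='HZEVXHV' cursor=1
After op 5 (left): buf='HZEVXHV' cursor=0
After op 6 (home): buf='HZEVXHV' cursor=0
After op 7 (backspace): buf='HZEVXHV' cursor=0
After op 8 (insert('N')): buf='NHZEVXHV' cursor=1
After op 9 (end): buf='NHZEVXHV' cursor=8
After op 10 (backspace): buf='NHZEVXH' cursor=7
After op 11 (select(3,4) replace("N")): buf='NHZNVXH' cursor=4

Answer: NHZNVXH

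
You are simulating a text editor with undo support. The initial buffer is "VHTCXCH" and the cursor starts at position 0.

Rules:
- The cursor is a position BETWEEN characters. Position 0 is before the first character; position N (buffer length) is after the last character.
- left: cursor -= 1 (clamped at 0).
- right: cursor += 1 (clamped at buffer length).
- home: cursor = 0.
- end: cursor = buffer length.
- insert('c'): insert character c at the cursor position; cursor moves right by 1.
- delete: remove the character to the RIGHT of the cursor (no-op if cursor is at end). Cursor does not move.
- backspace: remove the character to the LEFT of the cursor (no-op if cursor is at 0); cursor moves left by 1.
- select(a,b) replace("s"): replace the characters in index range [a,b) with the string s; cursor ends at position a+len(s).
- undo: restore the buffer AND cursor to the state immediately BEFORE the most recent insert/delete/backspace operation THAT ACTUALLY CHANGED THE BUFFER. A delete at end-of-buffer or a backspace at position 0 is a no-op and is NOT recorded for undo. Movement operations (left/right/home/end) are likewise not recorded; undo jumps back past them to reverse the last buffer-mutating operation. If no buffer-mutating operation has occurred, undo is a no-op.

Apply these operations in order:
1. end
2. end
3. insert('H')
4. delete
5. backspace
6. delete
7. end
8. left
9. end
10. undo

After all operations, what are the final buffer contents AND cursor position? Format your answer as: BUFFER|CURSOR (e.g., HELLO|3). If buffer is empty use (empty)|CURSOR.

After op 1 (end): buf='VHTCXCH' cursor=7
After op 2 (end): buf='VHTCXCH' cursor=7
After op 3 (insert('H')): buf='VHTCXCHH' cursor=8
After op 4 (delete): buf='VHTCXCHH' cursor=8
After op 5 (backspace): buf='VHTCXCH' cursor=7
After op 6 (delete): buf='VHTCXCH' cursor=7
After op 7 (end): buf='VHTCXCH' cursor=7
After op 8 (left): buf='VHTCXCH' cursor=6
After op 9 (end): buf='VHTCXCH' cursor=7
After op 10 (undo): buf='VHTCXCHH' cursor=8

Answer: VHTCXCHH|8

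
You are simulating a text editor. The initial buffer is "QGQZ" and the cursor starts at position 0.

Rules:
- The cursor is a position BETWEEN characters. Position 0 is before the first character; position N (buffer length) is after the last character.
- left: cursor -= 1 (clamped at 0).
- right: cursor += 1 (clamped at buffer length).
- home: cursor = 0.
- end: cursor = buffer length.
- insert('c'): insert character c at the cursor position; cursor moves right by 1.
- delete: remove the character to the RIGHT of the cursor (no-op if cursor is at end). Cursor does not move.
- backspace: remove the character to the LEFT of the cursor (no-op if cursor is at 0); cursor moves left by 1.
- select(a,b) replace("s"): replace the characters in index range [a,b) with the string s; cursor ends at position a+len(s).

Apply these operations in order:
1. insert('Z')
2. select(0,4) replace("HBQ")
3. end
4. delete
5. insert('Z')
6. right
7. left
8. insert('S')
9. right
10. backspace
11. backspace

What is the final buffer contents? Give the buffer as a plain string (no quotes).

After op 1 (insert('Z')): buf='ZQGQZ' cursor=1
After op 2 (select(0,4) replace("HBQ")): buf='HBQZ' cursor=3
After op 3 (end): buf='HBQZ' cursor=4
After op 4 (delete): buf='HBQZ' cursor=4
After op 5 (insert('Z')): buf='HBQZZ' cursor=5
After op 6 (right): buf='HBQZZ' cursor=5
After op 7 (left): buf='HBQZZ' cursor=4
After op 8 (insert('S')): buf='HBQZSZ' cursor=5
After op 9 (right): buf='HBQZSZ' cursor=6
After op 10 (backspace): buf='HBQZS' cursor=5
After op 11 (backspace): buf='HBQZ' cursor=4

Answer: HBQZ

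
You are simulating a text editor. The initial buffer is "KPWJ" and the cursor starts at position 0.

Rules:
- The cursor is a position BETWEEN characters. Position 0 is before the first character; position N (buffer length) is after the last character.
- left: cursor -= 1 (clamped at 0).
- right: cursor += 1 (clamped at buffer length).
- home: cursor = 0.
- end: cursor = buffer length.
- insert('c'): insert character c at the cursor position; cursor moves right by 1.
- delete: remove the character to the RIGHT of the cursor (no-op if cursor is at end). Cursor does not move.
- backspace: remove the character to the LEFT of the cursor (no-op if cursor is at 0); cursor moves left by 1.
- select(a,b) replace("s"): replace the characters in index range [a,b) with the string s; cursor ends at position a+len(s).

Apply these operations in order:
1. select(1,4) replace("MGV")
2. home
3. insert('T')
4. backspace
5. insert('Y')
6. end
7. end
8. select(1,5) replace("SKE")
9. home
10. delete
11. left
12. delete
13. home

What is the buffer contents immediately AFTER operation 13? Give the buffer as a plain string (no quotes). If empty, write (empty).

After op 1 (select(1,4) replace("MGV")): buf='KMGV' cursor=4
After op 2 (home): buf='KMGV' cursor=0
After op 3 (insert('T')): buf='TKMGV' cursor=1
After op 4 (backspace): buf='KMGV' cursor=0
After op 5 (insert('Y')): buf='YKMGV' cursor=1
After op 6 (end): buf='YKMGV' cursor=5
After op 7 (end): buf='YKMGV' cursor=5
After op 8 (select(1,5) replace("SKE")): buf='YSKE' cursor=4
After op 9 (home): buf='YSKE' cursor=0
After op 10 (delete): buf='SKE' cursor=0
After op 11 (left): buf='SKE' cursor=0
After op 12 (delete): buf='KE' cursor=0
After op 13 (home): buf='KE' cursor=0

Answer: KE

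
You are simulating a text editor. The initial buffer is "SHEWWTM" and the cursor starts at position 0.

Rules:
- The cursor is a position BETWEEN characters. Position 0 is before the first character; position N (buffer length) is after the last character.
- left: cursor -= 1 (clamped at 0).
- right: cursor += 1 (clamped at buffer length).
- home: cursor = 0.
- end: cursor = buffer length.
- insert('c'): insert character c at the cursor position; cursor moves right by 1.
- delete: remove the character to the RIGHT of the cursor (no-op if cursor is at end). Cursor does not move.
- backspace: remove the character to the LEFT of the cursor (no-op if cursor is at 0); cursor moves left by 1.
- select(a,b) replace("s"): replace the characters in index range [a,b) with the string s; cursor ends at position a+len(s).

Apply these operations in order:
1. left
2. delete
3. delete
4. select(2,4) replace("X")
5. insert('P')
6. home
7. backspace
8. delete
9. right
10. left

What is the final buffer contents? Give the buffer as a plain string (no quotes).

Answer: WXPM

Derivation:
After op 1 (left): buf='SHEWWTM' cursor=0
After op 2 (delete): buf='HEWWTM' cursor=0
After op 3 (delete): buf='EWWTM' cursor=0
After op 4 (select(2,4) replace("X")): buf='EWXM' cursor=3
After op 5 (insert('P')): buf='EWXPM' cursor=4
After op 6 (home): buf='EWXPM' cursor=0
After op 7 (backspace): buf='EWXPM' cursor=0
After op 8 (delete): buf='WXPM' cursor=0
After op 9 (right): buf='WXPM' cursor=1
After op 10 (left): buf='WXPM' cursor=0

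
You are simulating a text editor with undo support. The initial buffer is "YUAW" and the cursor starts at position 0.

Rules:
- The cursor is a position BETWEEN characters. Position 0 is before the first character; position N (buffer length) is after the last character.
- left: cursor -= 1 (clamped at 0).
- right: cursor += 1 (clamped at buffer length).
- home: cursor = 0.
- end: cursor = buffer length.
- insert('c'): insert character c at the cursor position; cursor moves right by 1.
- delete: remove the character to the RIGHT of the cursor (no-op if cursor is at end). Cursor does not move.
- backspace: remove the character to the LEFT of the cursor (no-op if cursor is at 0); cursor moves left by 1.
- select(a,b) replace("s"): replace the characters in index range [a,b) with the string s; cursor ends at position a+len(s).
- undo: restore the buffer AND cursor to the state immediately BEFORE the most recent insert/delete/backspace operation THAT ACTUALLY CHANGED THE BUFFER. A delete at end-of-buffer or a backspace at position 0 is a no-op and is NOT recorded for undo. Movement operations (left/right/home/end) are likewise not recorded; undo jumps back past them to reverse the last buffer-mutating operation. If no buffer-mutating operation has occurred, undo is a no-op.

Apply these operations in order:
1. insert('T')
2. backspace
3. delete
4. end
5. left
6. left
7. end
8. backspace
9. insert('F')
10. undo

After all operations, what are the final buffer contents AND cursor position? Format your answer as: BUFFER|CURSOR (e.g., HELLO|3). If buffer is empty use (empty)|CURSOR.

Answer: UA|2

Derivation:
After op 1 (insert('T')): buf='TYUAW' cursor=1
After op 2 (backspace): buf='YUAW' cursor=0
After op 3 (delete): buf='UAW' cursor=0
After op 4 (end): buf='UAW' cursor=3
After op 5 (left): buf='UAW' cursor=2
After op 6 (left): buf='UAW' cursor=1
After op 7 (end): buf='UAW' cursor=3
After op 8 (backspace): buf='UA' cursor=2
After op 9 (insert('F')): buf='UAF' cursor=3
After op 10 (undo): buf='UA' cursor=2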